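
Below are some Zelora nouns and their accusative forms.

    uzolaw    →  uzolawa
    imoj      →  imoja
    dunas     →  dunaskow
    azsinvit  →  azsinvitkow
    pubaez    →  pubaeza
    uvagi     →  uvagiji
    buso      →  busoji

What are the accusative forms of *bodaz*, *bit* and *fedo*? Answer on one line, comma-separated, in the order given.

The pattern is voicing of the final sound: -kow when the stem ends in a voiceless consonant (*dunas*, *azsinvit*); -a when the stem ends in a voiced consonant (*uzolaw*, *imoj*, *pubaez*); -ji when the stem ends in a vowel (*uvagi*, *buso*).
*bodaz*: final sound = /z/, a voiced consonant → -a → *bodaza*.
*bit*: final sound = /t/, a voiceless consonant → -kow → *bitkow*.
*fedo*: final sound = /o/, a vowel → -ji → *fedoji*.

bodaza, bitkow, fedoji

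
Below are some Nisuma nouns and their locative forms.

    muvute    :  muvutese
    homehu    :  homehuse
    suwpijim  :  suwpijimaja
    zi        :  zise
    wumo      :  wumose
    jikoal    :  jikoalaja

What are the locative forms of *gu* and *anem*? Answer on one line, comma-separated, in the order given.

guse, anemaja

The suffix is conditioned by the final sound: -aja when the stem ends in a consonant (*suwpijim*, *jikoal*); -se when the stem ends in a vowel (*muvute*, *homehu*, *zi*, *wumo*).
*gu* — final sound /u/ (a vowel) → -se → *guse*.
Since the final sound of *anem* is /m/ (a consonant), it takes -aja, giving *anemaja*.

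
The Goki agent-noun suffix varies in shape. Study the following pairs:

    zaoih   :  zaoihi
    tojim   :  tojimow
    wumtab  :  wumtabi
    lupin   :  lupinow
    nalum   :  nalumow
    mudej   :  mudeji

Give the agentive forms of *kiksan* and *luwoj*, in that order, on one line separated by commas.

kiksanow, luwoji

The alternation tracks the final consonant of the stem — -ow when the stem ends in a nasal (*tojim*, *lupin*, *nalum*); -i when the stem ends in a non-nasal consonant (*zaoih*, *wumtab*, *mudej*).
*kiksan* — final consonant /n/ (a nasal) → -ow → *kiksanow*.
The final consonant of *luwoj* is /j/, which is non-nasal, so the suffix is -i, giving *luwoji*.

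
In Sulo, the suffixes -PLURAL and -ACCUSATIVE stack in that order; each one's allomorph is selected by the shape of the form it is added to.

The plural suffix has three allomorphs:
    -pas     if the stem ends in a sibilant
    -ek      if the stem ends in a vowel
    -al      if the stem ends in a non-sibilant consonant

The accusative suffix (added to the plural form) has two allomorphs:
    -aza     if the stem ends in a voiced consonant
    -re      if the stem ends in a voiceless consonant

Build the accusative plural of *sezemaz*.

Since the final sound of *sezemaz* is /z/ (a sibilant), it takes -pas, giving *sezemazpas*.
The plural form *sezemazpas*: final consonant = /s/, voiceless → -re → *sezemazpasre*.

sezemazpasre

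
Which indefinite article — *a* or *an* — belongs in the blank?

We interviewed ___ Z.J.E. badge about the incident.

The indefinite article is chosen by the initial *sound* of the following word, not its spelling.
The initialism *Z.J.E.* is read letter by letter; the first letter, Z, is pronounced /ziː/, which begins with a consonant sound.
So the article is *a*: We interviewed a Z.J.E. badge about the incident.

a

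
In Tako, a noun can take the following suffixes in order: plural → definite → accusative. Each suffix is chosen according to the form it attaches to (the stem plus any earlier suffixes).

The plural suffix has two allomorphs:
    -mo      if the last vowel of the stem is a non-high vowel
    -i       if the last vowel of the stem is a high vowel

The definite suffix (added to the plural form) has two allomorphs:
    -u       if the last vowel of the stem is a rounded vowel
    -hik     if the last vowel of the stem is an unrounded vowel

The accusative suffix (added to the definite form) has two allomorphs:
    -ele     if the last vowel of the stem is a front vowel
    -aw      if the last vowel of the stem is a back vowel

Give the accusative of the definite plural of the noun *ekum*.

The last vowel of *ekum* is /u/, which is a high vowel, so the plural suffix is -i, giving *ekumi*.
The plural form *ekumi* — last vowel /i/ (an unrounded vowel) → -hik → *ekumihik*.
Since the last vowel of the definite form *ekumihik* is /i/ (a front vowel), it takes -ele, giving *ekumihikele*.

ekumihikele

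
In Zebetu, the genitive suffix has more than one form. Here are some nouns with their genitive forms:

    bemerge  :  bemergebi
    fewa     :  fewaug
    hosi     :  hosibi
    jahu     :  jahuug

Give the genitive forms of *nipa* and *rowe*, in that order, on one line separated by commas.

nipaug, rowebi

The alternation tracks the last vowel of the stem — -bi when the last vowel of the stem is a front vowel (*bemerge*, *hosi*); -ug when the last vowel of the stem is a back vowel (*fewa*, *jahu*).
*nipa* — last vowel /a/ (a back vowel) → -ug → *nipaug*.
*rowe*: last vowel = /e/, a front vowel → -bi → *rowebi*.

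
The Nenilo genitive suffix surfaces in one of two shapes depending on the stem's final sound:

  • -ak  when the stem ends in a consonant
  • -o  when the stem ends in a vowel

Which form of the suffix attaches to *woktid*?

-ak

Since the final sound of *woktid* is /d/ (a consonant), it takes -ak.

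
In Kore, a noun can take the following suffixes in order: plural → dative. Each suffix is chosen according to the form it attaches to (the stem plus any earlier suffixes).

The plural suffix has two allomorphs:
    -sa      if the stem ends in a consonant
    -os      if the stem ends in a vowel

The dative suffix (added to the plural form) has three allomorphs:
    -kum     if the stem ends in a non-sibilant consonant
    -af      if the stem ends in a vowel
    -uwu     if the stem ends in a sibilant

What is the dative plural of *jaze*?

The final sound of *jaze* is /e/, which is a vowel, so the plural suffix is -os, giving *jazeos*.
Since the final sound of the plural form *jazeos* is /s/ (a sibilant), it takes -uwu, giving *jazeosuwu*.

jazeosuwu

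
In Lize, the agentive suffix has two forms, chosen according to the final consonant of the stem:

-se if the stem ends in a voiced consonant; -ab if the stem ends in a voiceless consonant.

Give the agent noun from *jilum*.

The final consonant of *jilum* is /m/, which is voiced, so the suffix is -se, giving *jilumse*.

jilumse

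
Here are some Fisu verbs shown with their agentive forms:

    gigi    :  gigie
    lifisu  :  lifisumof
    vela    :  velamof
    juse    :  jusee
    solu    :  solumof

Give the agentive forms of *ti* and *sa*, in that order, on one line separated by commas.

The suffix is conditioned by the last vowel: -e when the last vowel of the stem is a front vowel (*gigi*, *juse*); -mof when the last vowel of the stem is a back vowel (*lifisu*, *vela*, *solu*).
*ti*: last vowel = /i/, a front vowel → -e → *tie*.
The last vowel of *sa* is /a/, which is a back vowel, so the suffix is -mof, giving *samof*.

tie, samof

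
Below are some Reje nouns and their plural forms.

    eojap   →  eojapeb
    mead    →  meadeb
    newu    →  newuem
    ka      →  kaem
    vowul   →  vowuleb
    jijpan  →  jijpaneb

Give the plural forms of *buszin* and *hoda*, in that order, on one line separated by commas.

Looking at the final sound of each stem: -eb when the stem ends in a consonant (*eojap*, *mead*, *vowul*, *jijpan*); -em when the stem ends in a vowel (*newu*, *ka*).
The final sound of *buszin* is /n/, which is a consonant, so the suffix is -eb, giving *buszineb*.
The final sound of *hoda* is /a/, which is a vowel, so the suffix is -em, giving *hodaem*.

buszineb, hodaem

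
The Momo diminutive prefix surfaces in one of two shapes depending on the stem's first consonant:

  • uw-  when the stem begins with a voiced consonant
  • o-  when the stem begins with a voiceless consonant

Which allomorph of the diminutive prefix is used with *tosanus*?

*tosanus* — first consonant /t/ (voiceless) → o-.

o-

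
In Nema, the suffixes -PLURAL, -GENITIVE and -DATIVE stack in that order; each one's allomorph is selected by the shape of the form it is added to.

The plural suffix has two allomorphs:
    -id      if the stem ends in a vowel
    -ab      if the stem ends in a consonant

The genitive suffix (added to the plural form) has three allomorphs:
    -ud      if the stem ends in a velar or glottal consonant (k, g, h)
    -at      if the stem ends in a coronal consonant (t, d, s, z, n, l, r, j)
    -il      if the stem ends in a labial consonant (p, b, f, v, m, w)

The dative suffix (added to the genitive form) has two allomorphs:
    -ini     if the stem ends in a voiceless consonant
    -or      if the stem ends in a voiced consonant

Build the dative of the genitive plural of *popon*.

*popon* — final sound /n/ (a consonant) → -ab → *poponab*.
The final consonant of the plural form *poponab* is /b/, which is labial, so the genitive suffix is -il, giving *poponabil*.
The genitive form *poponabil* — final consonant /l/ (voiced) → -or → *poponabilor*.

poponabilor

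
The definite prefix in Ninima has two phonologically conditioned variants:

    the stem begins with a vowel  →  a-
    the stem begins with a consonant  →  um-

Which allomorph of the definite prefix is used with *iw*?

a-

The first sound of *iw* is /i/, which is a vowel, so the prefix is a-.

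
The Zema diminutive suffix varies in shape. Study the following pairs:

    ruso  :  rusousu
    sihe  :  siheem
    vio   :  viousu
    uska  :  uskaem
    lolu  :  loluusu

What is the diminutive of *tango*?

The pattern is rounding harmony: -usu when the last vowel of the stem is a rounded vowel (*ruso*, *vio*, *lolu*); -em when the last vowel of the stem is an unrounded vowel (*sihe*, *uska*).
The last vowel of *tango* is /o/, which is a rounded vowel, so the suffix is -usu, giving *tangousu*.

tangousu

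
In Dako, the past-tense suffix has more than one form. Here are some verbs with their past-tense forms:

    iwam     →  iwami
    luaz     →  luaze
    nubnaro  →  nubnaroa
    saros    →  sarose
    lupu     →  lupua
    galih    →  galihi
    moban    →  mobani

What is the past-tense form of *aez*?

aeze

The suffix is conditioned by the final sound: -e when the stem ends in a sibilant (*luaz*, *saros*); -i when the stem ends in a non-sibilant consonant (*iwam*, *galih*, *moban*); -a when the stem ends in a vowel (*nubnaro*, *lupu*).
*aez* — final sound /z/ (a sibilant) → -e → *aeze*.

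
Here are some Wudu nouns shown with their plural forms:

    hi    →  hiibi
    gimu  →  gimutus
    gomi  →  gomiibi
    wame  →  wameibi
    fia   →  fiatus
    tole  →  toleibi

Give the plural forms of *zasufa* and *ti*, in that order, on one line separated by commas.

zasufatus, tiibi

The suffix is conditioned by the last vowel: -ibi when the last vowel of the stem is a front vowel (*hi*, *gomi*, *wame*, *tole*); -tus when the last vowel of the stem is a back vowel (*gimu*, *fia*).
Since the last vowel of *zasufa* is /a/ (a back vowel), it takes -tus, giving *zasufatus*.
Since the last vowel of *ti* is /i/ (a front vowel), it takes -ibi, giving *tiibi*.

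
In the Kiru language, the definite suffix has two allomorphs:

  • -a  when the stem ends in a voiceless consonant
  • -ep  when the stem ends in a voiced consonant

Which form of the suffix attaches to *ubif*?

*ubif* — final consonant /f/ (voiceless) → -a.

-a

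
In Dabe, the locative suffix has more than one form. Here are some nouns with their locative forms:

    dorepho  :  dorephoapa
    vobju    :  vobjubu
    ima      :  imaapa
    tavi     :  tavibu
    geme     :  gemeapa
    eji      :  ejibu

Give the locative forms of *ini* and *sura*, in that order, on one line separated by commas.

Looking at the last vowel of each stem: -bu when the last vowel of the stem is a high vowel (*vobju*, *tavi*, *eji*); -apa when the last vowel of the stem is a non-high vowel (*dorepho*, *ima*, *geme*).
Since the last vowel of *ini* is /i/ (a high vowel), it takes -bu, giving *inibu*.
Since the last vowel of *sura* is /a/ (a non-high vowel), it takes -apa, giving *suraapa*.

inibu, suraapa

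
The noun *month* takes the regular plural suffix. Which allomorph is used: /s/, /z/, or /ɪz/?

/s/

The stem *month* ends in a voiceless non-sibilant consonant.
The plural suffix surfaces as /ɪz/ after sibilants, /s/ after other voiceless consonants, and /z/ after other voiced sounds.
So the plural -s on *month* is pronounced /s/.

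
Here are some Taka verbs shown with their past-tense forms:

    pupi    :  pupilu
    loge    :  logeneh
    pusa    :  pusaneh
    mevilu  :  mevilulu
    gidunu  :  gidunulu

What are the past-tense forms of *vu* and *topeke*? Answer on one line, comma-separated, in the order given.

vulu, topekeneh

Looking at the last vowel of each stem: -lu when the last vowel of the stem is a high vowel (*pupi*, *mevilu*, *gidunu*); -neh when the last vowel of the stem is a non-high vowel (*loge*, *pusa*).
Since the last vowel of *vu* is /u/ (a high vowel), it takes -lu, giving *vulu*.
Since the last vowel of *topeke* is /e/ (a non-high vowel), it takes -neh, giving *topekeneh*.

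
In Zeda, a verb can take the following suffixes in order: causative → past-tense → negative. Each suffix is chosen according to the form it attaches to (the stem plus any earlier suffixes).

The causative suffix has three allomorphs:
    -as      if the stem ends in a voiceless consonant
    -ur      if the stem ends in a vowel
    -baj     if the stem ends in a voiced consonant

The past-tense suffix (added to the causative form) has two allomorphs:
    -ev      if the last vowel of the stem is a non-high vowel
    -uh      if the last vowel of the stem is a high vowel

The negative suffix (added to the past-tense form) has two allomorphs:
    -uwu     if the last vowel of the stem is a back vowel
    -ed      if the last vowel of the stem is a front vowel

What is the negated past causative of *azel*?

azelbajeved

*azel*: final sound = /l/, a voiced consonant → -baj → *azelbaj*.
The last vowel of the causative form *azelbaj* is /a/, which is a non-high vowel, so the past-tense suffix is -ev, giving *azelbajev*.
Since the last vowel of the past-tense form *azelbajev* is /e/ (a front vowel), it takes -ed, giving *azelbajeved*.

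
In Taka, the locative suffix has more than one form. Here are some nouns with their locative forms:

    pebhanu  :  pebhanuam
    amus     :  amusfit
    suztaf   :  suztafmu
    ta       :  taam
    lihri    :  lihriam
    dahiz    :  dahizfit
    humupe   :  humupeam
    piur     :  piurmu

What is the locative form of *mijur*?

mijurmu

The suffix is conditioned by the final sound: -fit when the stem ends in a sibilant (*amus*, *dahiz*); -mu when the stem ends in a non-sibilant consonant (*suztaf*, *piur*); -am when the stem ends in a vowel (*pebhanu*, *ta*, *lihri*, *humupe*).
*mijur* — final sound /r/ (a non-sibilant consonant) → -mu → *mijurmu*.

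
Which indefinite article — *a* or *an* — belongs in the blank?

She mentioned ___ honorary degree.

an

The indefinite article is chosen by the initial *sound* of the following word, not its spelling.
*honorary* begins with the sound /ɒ/ (silent h) — a vowel sound.
So the article is *an*: She mentioned an honorary degree.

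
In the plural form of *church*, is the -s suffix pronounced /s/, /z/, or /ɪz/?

/ɪz/

The stem *church* ends in a sibilant (/s, z, ʃ, ʒ, tʃ, dʒ/).
The plural suffix surfaces as /ɪz/ after sibilants, /s/ after other voiceless consonants, and /z/ after other voiced sounds.
So the plural -s on *church* is pronounced /ɪz/.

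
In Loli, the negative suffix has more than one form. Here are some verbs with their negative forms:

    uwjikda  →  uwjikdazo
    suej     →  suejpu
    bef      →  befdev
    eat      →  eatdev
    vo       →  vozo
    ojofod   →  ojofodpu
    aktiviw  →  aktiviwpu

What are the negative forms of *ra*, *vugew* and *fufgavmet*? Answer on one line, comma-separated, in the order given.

razo, vugewpu, fufgavmetdev

The alternation tracks the final sound of the stem — -dev when the stem ends in a voiceless consonant (*bef*, *eat*); -pu when the stem ends in a voiced consonant (*suej*, *ojofod*, *aktiviw*); -zo when the stem ends in a vowel (*uwjikda*, *vo*).
Since the final sound of *ra* is /a/ (a vowel), it takes -zo, giving *razo*.
*vugew*: final sound = /w/, a voiced consonant → -pu → *vugewpu*.
Since the final sound of *fufgavmet* is /t/ (a voiceless consonant), it takes -dev, giving *fufgavmetdev*.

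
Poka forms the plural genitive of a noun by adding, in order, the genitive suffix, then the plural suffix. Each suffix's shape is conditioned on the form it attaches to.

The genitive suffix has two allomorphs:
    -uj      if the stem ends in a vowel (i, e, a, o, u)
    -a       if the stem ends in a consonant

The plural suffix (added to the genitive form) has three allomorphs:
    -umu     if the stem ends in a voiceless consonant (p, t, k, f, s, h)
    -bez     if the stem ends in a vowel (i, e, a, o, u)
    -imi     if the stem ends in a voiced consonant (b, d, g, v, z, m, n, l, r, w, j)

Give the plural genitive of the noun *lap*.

Since the final sound of *lap* is /p/ (a consonant), it takes -a, giving *lapa*.
The genitive form *lapa*: final sound = /a/, a vowel → -bez → *lapabez*.

lapabez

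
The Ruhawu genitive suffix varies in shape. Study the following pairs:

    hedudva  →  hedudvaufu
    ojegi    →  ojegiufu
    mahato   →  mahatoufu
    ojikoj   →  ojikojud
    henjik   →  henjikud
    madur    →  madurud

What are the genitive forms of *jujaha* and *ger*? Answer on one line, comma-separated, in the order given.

The suffix is conditioned by the final sound: -ud when the stem ends in a consonant (*ojikoj*, *henjik*, *madur*); -ufu when the stem ends in a vowel (*hedudva*, *ojegi*, *mahato*).
Since the final sound of *jujaha* is /a/ (a vowel), it takes -ufu, giving *jujahaufu*.
*ger*: final sound = /r/, a consonant → -ud → *gerud*.

jujahaufu, gerud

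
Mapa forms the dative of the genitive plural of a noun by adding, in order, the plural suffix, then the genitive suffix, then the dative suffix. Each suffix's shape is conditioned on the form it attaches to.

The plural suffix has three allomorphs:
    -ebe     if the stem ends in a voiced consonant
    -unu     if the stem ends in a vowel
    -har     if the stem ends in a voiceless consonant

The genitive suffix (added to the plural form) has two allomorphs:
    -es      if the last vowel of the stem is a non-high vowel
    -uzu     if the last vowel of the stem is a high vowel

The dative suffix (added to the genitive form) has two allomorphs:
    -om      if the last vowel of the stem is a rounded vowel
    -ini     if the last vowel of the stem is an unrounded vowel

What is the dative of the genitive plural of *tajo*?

The final sound of *tajo* is /o/, which is a vowel, so the plural suffix is -unu, giving *tajounu*.
The plural form *tajounu*: last vowel = /u/, a high vowel → -uzu → *tajounuuzu*.
Since the last vowel of the genitive form *tajounuuzu* is /u/ (a rounded vowel), it takes -om, giving *tajounuuzuom*.

tajounuuzuom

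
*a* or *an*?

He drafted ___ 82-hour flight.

an

The indefinite article is chosen by the initial *sound* of the following word, not its spelling.
The number *82* is spoken "eighty-…", beginning with /ˈeɪti/ — a vowel sound.
So the article is *an*: He drafted an 82-hour flight.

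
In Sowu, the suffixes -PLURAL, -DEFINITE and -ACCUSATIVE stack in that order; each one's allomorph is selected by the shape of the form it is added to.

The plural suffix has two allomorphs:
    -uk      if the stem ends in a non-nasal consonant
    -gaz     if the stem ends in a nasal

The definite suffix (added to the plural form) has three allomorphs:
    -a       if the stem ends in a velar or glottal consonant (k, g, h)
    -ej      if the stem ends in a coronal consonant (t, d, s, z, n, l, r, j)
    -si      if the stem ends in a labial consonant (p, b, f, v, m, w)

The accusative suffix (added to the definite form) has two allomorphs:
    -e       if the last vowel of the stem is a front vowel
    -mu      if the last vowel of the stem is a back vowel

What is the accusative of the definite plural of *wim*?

wimgazeje

*wim*: final consonant = /m/, a nasal → -gaz → *wimgaz*.
The plural form *wimgaz*: final consonant = /z/, coronal → -ej → *wimgazej*.
The last vowel of the definite form *wimgazej* is /e/, which is a front vowel, so the accusative suffix is -e, giving *wimgazeje*.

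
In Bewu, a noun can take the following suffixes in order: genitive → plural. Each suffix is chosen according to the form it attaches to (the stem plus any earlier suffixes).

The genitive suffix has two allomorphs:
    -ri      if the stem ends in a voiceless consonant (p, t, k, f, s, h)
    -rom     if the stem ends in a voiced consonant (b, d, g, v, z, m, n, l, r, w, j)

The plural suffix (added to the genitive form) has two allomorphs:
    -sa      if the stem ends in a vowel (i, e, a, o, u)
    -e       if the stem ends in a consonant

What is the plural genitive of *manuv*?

manuvrome

Since the final consonant of *manuv* is /v/ (voiced), it takes -rom, giving *manuvrom*.
The genitive form *manuvrom*: final sound = /m/, a consonant → -e → *manuvrome*.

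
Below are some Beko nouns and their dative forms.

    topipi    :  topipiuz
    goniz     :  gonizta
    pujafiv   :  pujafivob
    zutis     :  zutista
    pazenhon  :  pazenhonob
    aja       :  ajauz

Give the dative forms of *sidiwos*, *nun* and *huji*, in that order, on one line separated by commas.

sidiwosta, nunob, hujiuz

The suffix is conditioned by the final sound: -ta when the stem ends in a sibilant (*goniz*, *zutis*); -ob when the stem ends in a non-sibilant consonant (*pujafiv*, *pazenhon*); -uz when the stem ends in a vowel (*topipi*, *aja*).
The final sound of *sidiwos* is /s/, which is a sibilant, so the suffix is -ta, giving *sidiwosta*.
Since the final sound of *nun* is /n/ (a non-sibilant consonant), it takes -ob, giving *nunob*.
The final sound of *huji* is /i/, which is a vowel, so the suffix is -uz, giving *hujiuz*.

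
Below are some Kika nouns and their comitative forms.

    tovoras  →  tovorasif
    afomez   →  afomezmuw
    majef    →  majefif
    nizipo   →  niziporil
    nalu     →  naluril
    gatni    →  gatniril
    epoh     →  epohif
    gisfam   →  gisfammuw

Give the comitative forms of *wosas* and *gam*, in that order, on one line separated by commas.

The alternation tracks the final sound of the stem — -if when the stem ends in a voiceless consonant (*tovoras*, *majef*, *epoh*); -muw when the stem ends in a voiced consonant (*afomez*, *gisfam*); -ril when the stem ends in a vowel (*nizipo*, *nalu*, *gatni*).
*wosas* — final sound /s/ (a voiceless consonant) → -if → *wosasif*.
*gam* — final sound /m/ (a voiced consonant) → -muw → *gammuw*.

wosasif, gammuw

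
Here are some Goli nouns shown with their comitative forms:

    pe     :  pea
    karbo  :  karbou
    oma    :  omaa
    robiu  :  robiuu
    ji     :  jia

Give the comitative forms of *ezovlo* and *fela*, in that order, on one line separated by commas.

The alternation tracks the last vowel of the stem — -u when the last vowel of the stem is a rounded vowel (*karbo*, *robiu*); -a when the last vowel of the stem is an unrounded vowel (*pe*, *oma*, *ji*).
*ezovlo* — last vowel /o/ (a rounded vowel) → -u → *ezovlou*.
Since the last vowel of *fela* is /a/ (an unrounded vowel), it takes -a, giving *felaa*.

ezovlou, felaa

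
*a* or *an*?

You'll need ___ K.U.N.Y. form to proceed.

a

The indefinite article is chosen by the initial *sound* of the following word, not its spelling.
The initialism *K.U.N.Y.* is read letter by letter; the first letter, K, is pronounced /keɪ/, which begins with a consonant sound.
So the article is *a*: You'll need a K.U.N.Y. form to proceed.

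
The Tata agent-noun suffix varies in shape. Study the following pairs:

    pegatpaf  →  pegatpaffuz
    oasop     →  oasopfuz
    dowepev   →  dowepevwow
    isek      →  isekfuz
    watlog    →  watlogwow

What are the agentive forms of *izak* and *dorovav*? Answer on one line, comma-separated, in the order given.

Looking at the final consonant of each stem: -fuz when the stem ends in a voiceless consonant (*pegatpaf*, *oasop*, *isek*); -wow when the stem ends in a voiced consonant (*dowepev*, *watlog*).
Since the final consonant of *izak* is /k/ (voiceless), it takes -fuz, giving *izakfuz*.
*dorovav*: final consonant = /v/, voiced → -wow → *dorovavwow*.

izakfuz, dorovavwow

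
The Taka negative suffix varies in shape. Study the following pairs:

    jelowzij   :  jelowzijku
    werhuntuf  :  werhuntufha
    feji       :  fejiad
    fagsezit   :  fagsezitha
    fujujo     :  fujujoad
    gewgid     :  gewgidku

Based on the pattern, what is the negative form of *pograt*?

pogratha

The suffix is conditioned by the final sound: -ha when the stem ends in a voiceless consonant (*werhuntuf*, *fagsezit*); -ku when the stem ends in a voiced consonant (*jelowzij*, *gewgid*); -ad when the stem ends in a vowel (*feji*, *fujujo*).
*pograt*: final sound = /t/, a voiceless consonant → -ha → *pogratha*.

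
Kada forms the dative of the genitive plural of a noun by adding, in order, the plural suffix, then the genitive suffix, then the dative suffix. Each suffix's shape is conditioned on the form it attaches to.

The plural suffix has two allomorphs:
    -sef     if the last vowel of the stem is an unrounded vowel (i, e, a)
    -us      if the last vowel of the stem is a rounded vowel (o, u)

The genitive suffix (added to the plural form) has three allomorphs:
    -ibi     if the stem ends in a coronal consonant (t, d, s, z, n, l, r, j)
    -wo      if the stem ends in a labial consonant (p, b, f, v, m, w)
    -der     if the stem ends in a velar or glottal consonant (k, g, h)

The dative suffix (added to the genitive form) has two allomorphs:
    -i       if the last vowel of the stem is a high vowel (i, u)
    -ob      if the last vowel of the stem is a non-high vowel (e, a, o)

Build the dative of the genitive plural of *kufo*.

kufousibii

Since the last vowel of *kufo* is /o/ (a rounded vowel), it takes -us, giving *kufous*.
The final consonant of the plural form *kufous* is /s/, which is coronal, so the genitive suffix is -ibi, giving *kufousibi*.
The last vowel of the genitive form *kufousibi* is /i/, which is a high vowel, so the dative suffix is -i, giving *kufousibii*.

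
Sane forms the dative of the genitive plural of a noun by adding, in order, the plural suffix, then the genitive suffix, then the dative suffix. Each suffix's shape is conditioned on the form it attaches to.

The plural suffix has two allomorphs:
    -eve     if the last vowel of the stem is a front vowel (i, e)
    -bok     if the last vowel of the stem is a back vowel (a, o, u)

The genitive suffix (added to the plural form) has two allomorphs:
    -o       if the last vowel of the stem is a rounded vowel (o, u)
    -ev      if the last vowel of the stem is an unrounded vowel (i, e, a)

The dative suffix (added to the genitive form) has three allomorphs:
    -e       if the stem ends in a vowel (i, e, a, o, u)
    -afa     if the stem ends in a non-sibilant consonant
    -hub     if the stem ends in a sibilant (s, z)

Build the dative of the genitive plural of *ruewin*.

ruewineveevafa

*ruewin*: last vowel = /i/, a front vowel → -eve → *ruewineve*.
The plural form *ruewineve* — last vowel /e/ (an unrounded vowel) → -ev → *ruewineveev*.
The genitive form *ruewineveev* — final sound /v/ (a non-sibilant consonant) → -afa → *ruewineveevafa*.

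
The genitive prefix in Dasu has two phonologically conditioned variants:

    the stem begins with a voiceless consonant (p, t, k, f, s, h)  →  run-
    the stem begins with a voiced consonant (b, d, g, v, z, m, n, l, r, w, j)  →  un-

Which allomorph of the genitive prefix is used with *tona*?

run-

Since the first consonant of *tona* is /t/ (voiceless), it takes run-.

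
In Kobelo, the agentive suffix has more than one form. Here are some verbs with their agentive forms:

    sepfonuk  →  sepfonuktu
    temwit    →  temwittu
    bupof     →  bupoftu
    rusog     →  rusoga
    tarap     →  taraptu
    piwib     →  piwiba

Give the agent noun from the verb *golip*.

goliptu

The suffix is conditioned by the final consonant: -tu when the stem ends in a voiceless consonant (*sepfonuk*, *temwit*, *bupof*, *tarap*); -a when the stem ends in a voiced consonant (*rusog*, *piwib*).
*golip* — final consonant /p/ (voiceless) → -tu → *goliptu*.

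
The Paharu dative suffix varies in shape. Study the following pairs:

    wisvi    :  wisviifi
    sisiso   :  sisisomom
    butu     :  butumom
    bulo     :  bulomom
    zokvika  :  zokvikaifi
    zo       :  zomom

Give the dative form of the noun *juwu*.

juwumom

The alternation tracks the last vowel of the stem — -mom when the last vowel of the stem is a rounded vowel (*sisiso*, *butu*, *bulo*, *zo*); -ifi when the last vowel of the stem is an unrounded vowel (*wisvi*, *zokvika*).
The last vowel of *juwu* is /u/, which is a rounded vowel, so the suffix is -mom, giving *juwumom*.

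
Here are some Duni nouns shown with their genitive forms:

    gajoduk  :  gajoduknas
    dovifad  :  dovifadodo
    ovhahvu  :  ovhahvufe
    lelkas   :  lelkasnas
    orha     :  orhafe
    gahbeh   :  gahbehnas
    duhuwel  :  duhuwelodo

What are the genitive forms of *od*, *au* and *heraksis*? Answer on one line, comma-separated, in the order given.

Looking at the final sound of each stem: -nas when the stem ends in a voiceless consonant (*gajoduk*, *lelkas*, *gahbeh*); -odo when the stem ends in a voiced consonant (*dovifad*, *duhuwel*); -fe when the stem ends in a vowel (*ovhahvu*, *orha*).
Since the final sound of *od* is /d/ (a voiced consonant), it takes -odo, giving *ododo*.
*au* — final sound /u/ (a vowel) → -fe → *aufe*.
The final sound of *heraksis* is /s/, which is a voiceless consonant, so the suffix is -nas, giving *heraksisnas*.

ododo, aufe, heraksisnas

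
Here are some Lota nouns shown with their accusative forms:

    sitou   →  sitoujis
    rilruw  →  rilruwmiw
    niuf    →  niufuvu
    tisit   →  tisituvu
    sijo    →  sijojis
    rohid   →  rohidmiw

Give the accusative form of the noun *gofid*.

gofidmiw

The pattern is voicing of the final sound: -uvu when the stem ends in a voiceless consonant (*niuf*, *tisit*); -miw when the stem ends in a voiced consonant (*rilruw*, *rohid*); -jis when the stem ends in a vowel (*sitou*, *sijo*).
*gofid* — final sound /d/ (a voiced consonant) → -miw → *gofidmiw*.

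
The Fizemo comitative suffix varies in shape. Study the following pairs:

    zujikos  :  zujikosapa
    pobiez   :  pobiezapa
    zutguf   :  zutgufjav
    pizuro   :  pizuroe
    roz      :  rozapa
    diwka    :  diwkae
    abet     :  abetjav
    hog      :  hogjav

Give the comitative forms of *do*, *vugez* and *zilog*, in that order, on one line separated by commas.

doe, vugezapa, zilogjav

The suffix is conditioned by the final sound: -apa when the stem ends in a sibilant (*zujikos*, *pobiez*, *roz*); -jav when the stem ends in a non-sibilant consonant (*zutguf*, *abet*, *hog*); -e when the stem ends in a vowel (*pizuro*, *diwka*).
The final sound of *do* is /o/, which is a vowel, so the suffix is -e, giving *doe*.
The final sound of *vugez* is /z/, which is a sibilant, so the suffix is -apa, giving *vugezapa*.
*zilog*: final sound = /g/, a non-sibilant consonant → -jav → *zilogjav*.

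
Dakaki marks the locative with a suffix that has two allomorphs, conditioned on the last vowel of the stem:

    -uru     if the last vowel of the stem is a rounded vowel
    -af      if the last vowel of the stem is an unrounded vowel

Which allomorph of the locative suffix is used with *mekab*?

*mekab*: last vowel = /a/, an unrounded vowel → -af.

-af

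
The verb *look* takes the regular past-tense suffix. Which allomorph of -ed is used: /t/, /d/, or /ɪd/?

The stem *look* ends in a voiceless consonant other than /t/.
The -ed suffix is realized as /ɪd/ after /t, d/; as /t/ after other voiceless consonants; and as /d/ after other voiced sounds.
So -ed on *look* is pronounced /t/.

/t/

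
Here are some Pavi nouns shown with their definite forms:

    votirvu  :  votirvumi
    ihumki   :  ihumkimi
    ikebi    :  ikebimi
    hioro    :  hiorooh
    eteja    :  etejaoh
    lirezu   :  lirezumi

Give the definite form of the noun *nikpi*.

The suffix is conditioned by the last vowel: -mi when the last vowel of the stem is a high vowel (*votirvu*, *ihumki*, *ikebi*, *lirezu*); -oh when the last vowel of the stem is a non-high vowel (*hioro*, *eteja*).
*nikpi* — last vowel /i/ (a high vowel) → -mi → *nikpimi*.

nikpimi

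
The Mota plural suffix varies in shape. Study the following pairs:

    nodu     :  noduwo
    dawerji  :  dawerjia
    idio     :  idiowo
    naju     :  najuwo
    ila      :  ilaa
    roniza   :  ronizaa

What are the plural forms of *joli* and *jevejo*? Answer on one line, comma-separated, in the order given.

jolia, jevejowo

The suffix is conditioned by the last vowel: -wo when the last vowel of the stem is a rounded vowel (*nodu*, *idio*, *naju*); -a when the last vowel of the stem is an unrounded vowel (*dawerji*, *ila*, *roniza*).
*joli* — last vowel /i/ (an unrounded vowel) → -a → *jolia*.
Since the last vowel of *jevejo* is /o/ (a rounded vowel), it takes -wo, giving *jevejowo*.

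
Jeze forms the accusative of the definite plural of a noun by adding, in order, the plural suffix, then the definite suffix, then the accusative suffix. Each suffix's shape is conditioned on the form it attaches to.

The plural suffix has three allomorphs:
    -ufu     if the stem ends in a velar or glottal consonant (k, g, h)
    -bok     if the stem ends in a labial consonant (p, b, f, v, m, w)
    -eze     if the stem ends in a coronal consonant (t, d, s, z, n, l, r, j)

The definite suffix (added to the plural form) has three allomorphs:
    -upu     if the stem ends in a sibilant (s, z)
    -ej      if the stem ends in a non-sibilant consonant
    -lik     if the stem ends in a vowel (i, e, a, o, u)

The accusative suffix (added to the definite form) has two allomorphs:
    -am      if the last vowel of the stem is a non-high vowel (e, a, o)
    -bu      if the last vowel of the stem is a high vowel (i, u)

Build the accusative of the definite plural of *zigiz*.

zigizezelikbu

The final consonant of *zigiz* is /z/, which is coronal, so the plural suffix is -eze, giving *zigizeze*.
The plural form *zigizeze* — final sound /e/ (a vowel) → -lik → *zigizezelik*.
The definite form *zigizezelik* — last vowel /i/ (a high vowel) → -bu → *zigizezelikbu*.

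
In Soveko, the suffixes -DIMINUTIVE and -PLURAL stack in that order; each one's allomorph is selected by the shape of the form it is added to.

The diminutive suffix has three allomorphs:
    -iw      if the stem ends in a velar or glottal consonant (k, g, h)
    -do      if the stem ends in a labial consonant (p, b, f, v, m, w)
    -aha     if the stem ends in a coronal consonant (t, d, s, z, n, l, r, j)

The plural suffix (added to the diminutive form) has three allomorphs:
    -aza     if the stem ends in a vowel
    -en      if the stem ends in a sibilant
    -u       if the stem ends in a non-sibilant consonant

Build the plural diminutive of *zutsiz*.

*zutsiz* — final consonant /z/ (coronal) → -aha → *zutsizaha*.
The diminutive form *zutsizaha* — final sound /a/ (a vowel) → -aza → *zutsizahaaza*.

zutsizahaaza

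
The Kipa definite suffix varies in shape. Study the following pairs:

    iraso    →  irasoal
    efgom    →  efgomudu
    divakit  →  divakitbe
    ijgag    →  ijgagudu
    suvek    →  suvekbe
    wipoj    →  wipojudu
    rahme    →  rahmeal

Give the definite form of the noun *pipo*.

pipoal

Looking at the final sound of each stem: -be when the stem ends in a voiceless consonant (*divakit*, *suvek*); -udu when the stem ends in a voiced consonant (*efgom*, *ijgag*, *wipoj*); -al when the stem ends in a vowel (*iraso*, *rahme*).
*pipo* — final sound /o/ (a vowel) → -al → *pipoal*.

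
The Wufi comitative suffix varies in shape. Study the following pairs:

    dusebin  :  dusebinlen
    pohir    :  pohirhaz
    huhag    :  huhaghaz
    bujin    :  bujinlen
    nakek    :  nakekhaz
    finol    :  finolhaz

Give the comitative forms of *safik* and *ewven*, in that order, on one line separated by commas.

safikhaz, ewvenlen

Looking at the final consonant of each stem: -len when the stem ends in a nasal (*dusebin*, *bujin*); -haz when the stem ends in a non-nasal consonant (*pohir*, *huhag*, *nakek*, *finol*).
*safik*: final consonant = /k/, non-nasal → -haz → *safikhaz*.
Since the final consonant of *ewven* is /n/ (a nasal), it takes -len, giving *ewvenlen*.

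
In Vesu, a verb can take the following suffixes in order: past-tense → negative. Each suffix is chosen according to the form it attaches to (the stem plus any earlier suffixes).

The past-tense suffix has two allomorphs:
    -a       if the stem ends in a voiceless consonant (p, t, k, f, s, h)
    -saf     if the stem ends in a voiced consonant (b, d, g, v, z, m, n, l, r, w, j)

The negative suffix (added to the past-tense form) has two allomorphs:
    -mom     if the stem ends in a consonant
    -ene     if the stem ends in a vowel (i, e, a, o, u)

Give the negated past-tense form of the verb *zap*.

Since the final consonant of *zap* is /p/ (voiceless), it takes -a, giving *zapa*.
Since the final sound of the past-tense form *zapa* is /a/ (a vowel), it takes -ene, giving *zapaene*.

zapaene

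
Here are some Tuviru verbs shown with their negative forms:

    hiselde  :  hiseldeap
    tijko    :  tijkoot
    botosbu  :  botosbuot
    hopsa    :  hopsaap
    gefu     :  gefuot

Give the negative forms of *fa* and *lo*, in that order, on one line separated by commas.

faap, loot

The alternation tracks the last vowel of the stem — -ot when the last vowel of the stem is a rounded vowel (*tijko*, *botosbu*, *gefu*); -ap when the last vowel of the stem is an unrounded vowel (*hiselde*, *hopsa*).
*fa* — last vowel /a/ (an unrounded vowel) → -ap → *faap*.
The last vowel of *lo* is /o/, which is a rounded vowel, so the suffix is -ot, giving *loot*.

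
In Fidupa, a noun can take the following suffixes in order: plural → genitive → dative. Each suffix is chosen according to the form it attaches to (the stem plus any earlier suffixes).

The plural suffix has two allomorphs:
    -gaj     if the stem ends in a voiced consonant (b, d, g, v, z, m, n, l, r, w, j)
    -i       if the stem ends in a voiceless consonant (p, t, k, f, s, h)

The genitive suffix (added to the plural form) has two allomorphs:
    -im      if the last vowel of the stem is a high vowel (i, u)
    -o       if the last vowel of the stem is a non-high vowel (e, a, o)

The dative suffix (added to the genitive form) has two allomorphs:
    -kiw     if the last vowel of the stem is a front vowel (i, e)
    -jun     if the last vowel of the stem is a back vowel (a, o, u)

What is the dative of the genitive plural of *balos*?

*balos* — final consonant /s/ (voiceless) → -i → *balosi*.
The plural form *balosi*: last vowel = /i/, a high vowel → -im → *balosiim*.
The genitive form *balosiim* — last vowel /i/ (a front vowel) → -kiw → *balosiimkiw*.

balosiimkiw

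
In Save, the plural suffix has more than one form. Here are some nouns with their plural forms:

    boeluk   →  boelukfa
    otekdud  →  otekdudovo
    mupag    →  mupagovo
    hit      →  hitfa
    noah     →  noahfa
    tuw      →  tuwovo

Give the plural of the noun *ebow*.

ebowovo

The pattern is voicing of the final consonant: -fa when the stem ends in a voiceless consonant (*boeluk*, *hit*, *noah*); -ovo when the stem ends in a voiced consonant (*otekdud*, *mupag*, *tuw*).
Since the final consonant of *ebow* is /w/ (voiced), it takes -ovo, giving *ebowovo*.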